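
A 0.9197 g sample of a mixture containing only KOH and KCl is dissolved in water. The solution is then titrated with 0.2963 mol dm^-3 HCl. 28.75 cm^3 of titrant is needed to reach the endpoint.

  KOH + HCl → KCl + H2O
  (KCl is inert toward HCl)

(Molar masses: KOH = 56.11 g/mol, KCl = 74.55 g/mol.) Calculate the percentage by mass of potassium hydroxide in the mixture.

n(HCl) = 0.02875 × 0.2963 = 8.519 × 10^-3 mol
Let x = n(KOH), y = n(KCl).
Titrant: 1x = 8.519 × 10^-3;  mass: 56.11x + 74.55y = 0.9197
Solving, x = 8.519 × 10^-3 mol, y = 5.925 × 10^-3 mol
mass of KOH = 8.519 × 10^-3 × 56.11 = 0.4780 g
% KOH = 0.4780 / 0.9197 × 100 = 51.97 %

51.97 %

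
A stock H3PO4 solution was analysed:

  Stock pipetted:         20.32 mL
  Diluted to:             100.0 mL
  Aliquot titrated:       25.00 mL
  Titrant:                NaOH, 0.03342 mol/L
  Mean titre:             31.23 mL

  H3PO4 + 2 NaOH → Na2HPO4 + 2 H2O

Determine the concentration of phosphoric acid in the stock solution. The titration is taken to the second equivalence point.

n(NaOH) = 0.03123 × 0.03342 = 1.044 × 10^-3 mol
From the 1:2 ratio, n(H3PO4) in the aliquot = 1/2 × 1.044 × 10^-3 = 5.219 × 10^-4 mol
[H3PO4]_dilute = 5.219 × 10^-4 / 0.02500 = 0.02087 mol/L
Dilution factor = 100.0 / 20.32 = 4.921
[H3PO4]_stock = 0.02087 × 4.921 = 0.1027 mol/L

0.1027 mol/L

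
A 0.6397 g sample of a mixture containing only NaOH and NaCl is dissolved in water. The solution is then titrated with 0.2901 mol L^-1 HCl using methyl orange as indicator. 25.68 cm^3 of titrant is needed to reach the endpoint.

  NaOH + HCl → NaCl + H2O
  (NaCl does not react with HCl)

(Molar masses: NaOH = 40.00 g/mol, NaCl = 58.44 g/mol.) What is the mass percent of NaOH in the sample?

n(HCl) = 0.02568 × 0.2901 = 7.450 × 10^-3 mol
Let x = n(NaOH), y = n(NaCl).
Titrant: 1x = 7.450 × 10^-3;  mass: 40.00x + 58.44y = 0.6397
Solving, x = 7.450 × 10^-3 mol, y = 5.847 × 10^-3 mol
mass of NaOH = 7.450 × 10^-3 × 40.00 = 0.2980 g
% NaOH = 0.2980 / 0.6397 × 100 = 46.58 %

46.58 %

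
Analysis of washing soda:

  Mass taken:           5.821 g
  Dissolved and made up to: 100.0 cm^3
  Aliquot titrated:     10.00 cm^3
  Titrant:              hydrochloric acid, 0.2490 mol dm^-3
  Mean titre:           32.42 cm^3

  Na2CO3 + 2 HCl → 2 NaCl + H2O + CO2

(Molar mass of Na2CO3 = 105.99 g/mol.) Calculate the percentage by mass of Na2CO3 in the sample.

73.49 %

n(HCl) per titration = 0.03242 × 0.2490 = 8.073 × 10^-3 mol
From the 1:2 ratio, n(Na2CO3) in each aliquot = 1/2 × 8.073 × 10^-3 = 4.036 × 10^-3 mol
n(Na2CO3) in the whole flask = 4.036 × 10^-3 × 100.0/10.00 = 0.04036 mol
mass of Na2CO3 = 0.04036 × 105.99 = 4.278 g
% Na2CO3 = 4.278 / 5.821 × 100 = 73.49 %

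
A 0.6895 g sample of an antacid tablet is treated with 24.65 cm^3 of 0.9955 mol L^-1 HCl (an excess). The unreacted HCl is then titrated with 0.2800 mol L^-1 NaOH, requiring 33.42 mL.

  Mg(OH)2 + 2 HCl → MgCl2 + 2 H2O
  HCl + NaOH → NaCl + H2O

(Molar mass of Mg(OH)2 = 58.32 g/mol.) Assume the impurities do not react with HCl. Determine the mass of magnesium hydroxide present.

n(HCl) added = 0.02465 × 0.9955 = 0.02454 mol
n(NaOH) used in back-titration = 0.03342 × 0.2800 = 9.358 × 10^-3 mol
n(HCl) left over = 9.358 × 10^-3 mol (1:1 ratio)
n(HCl) consumed by analyte = 0.02454 − 9.358 × 10^-3 = 0.01518 mol
From the 1:2 ratio, n(Mg(OH)2) = 1/2 × 0.01518 = 7.591 × 10^-3 mol
mass of Mg(OH)2 = 7.591 × 10^-3 × 58.32 = 0.4427 g

0.4427 g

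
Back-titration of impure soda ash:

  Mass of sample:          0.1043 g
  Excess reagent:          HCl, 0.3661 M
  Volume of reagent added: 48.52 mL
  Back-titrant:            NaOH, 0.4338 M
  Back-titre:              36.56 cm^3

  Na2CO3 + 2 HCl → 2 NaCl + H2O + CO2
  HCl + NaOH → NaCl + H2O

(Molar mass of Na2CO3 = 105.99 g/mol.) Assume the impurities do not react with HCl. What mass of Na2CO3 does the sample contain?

n(HCl) added = 0.04852 × 0.3661 = 0.01776 mol
n(NaOH) used in back-titration = 0.03656 × 0.4338 = 0.01586 mol
n(HCl) left over = 0.01586 mol (1:1 ratio)
n(HCl) consumed by analyte = 0.01776 − 0.01586 = 1.903 × 10^-3 mol
From the 1:2 ratio, n(Na2CO3) = 1/2 × 1.903 × 10^-3 = 9.517 × 10^-4 mol
mass of Na2CO3 = 9.517 × 10^-4 × 105.99 = 0.1009 g

0.1009 g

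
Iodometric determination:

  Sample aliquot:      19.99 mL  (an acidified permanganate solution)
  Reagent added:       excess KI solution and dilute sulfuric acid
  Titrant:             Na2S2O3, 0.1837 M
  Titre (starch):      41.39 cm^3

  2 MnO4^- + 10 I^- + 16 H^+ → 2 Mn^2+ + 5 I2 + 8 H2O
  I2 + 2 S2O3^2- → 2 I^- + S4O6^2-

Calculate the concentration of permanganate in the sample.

0.07607 M

n(S2O3^2-) = 0.04139 × 0.1837 = 7.603 × 10^-3 mol
n(I2) = n(S2O3^2-)/2 = 3.802 × 10^-3 mol
From the 2:5 ratio, n(MnO4^-) in the aliquot = 2/5 × 3.802 × 10^-3 = 1.521 × 10^-3 mol
[MnO4^-] = 1.521 × 10^-3 / 0.01999 = 0.07607 mol/L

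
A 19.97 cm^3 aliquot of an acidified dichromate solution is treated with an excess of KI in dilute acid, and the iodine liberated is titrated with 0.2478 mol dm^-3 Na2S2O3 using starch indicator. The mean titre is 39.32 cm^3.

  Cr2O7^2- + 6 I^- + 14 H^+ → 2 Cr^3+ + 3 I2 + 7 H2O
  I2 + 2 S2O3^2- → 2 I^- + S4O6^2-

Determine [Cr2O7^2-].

0.08132 mol/L

n(S2O3^2-) = 0.03932 × 0.2478 = 9.743 × 10^-3 mol
n(I2) = n(S2O3^2-)/2 = 4.872 × 10^-3 mol
From the 1:3 ratio, n(Cr2O7^2-) in the aliquot = 1/3 × 4.872 × 10^-3 = 1.624 × 10^-3 mol
[Cr2O7^2-] = 1.624 × 10^-3 / 0.01997 = 0.08132 mol/L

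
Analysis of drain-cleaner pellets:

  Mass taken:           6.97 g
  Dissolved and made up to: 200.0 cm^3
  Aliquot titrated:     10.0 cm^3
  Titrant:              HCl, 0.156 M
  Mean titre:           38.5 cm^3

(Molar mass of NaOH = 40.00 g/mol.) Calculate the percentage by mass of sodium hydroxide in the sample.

NaOH + HCl → NaCl + H2O
n(HCl) per titration = 0.0385 × 0.156 = 6.01 × 10^-3 mol
n(NaOH) in each aliquot = 6.01 × 10^-3 mol (1:1 ratio)
n(NaOH) in the whole flask = 6.01 × 10^-3 × 200.0/10.0 = 0.120 mol
mass of NaOH = 0.120 × 40.00 = 4.80 g
% NaOH = 4.80 / 6.97 × 100 = 68.9 %

68.9 %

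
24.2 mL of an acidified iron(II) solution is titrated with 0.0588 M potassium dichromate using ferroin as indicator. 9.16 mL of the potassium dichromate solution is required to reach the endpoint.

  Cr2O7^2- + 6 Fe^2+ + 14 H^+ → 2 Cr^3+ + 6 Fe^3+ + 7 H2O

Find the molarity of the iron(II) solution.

n(K2Cr2O7) = 0.00916 L × 0.0588 mol/L = 5.39 × 10^-4 mol
From the 6:1 mole ratio, n(Fe2+) = 6/1 × 5.39 × 10^-4 = 3.23 × 10^-3 mol
[Fe2+] = 3.23 × 10^-3 mol / 0.0242 L = 0.134 mol/L

0.134 M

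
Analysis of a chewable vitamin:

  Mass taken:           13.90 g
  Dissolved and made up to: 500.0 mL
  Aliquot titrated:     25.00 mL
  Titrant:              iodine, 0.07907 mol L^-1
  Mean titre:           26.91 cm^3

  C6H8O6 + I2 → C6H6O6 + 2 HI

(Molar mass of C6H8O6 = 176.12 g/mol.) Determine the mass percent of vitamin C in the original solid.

53.92 %

n(I2) per titration = 0.02691 × 0.07907 = 2.128 × 10^-3 mol
n(C6H8O6) in each aliquot = 2.128 × 10^-3 mol (1:1 ratio)
n(C6H8O6) in the whole flask = 2.128 × 10^-3 × 500.0/25.00 = 0.04256 mol
mass of C6H8O6 = 0.04256 × 176.12 = 7.495 g
% C6H8O6 = 7.495 / 13.90 × 100 = 53.92 %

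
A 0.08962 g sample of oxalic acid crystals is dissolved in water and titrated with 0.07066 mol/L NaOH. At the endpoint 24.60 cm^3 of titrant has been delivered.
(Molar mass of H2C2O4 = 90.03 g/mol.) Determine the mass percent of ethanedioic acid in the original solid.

87.31 %

H2C2O4 + 2 NaOH → Na2C2O4 + 2 H2O
n(NaOH) = 0.02460 L × 0.07066 mol/L = 1.738 × 10^-3 mol
From the 1:2 ratio, n(H2C2O4) = 1/2 × 1.738 × 10^-3 = 8.691 × 10^-4 mol
mass of H2C2O4 = 8.691 × 10^-4 × 90.03 g/mol = 0.07825 g
% H2C2O4 = 0.07825 / 0.08962 × 100 = 87.31 %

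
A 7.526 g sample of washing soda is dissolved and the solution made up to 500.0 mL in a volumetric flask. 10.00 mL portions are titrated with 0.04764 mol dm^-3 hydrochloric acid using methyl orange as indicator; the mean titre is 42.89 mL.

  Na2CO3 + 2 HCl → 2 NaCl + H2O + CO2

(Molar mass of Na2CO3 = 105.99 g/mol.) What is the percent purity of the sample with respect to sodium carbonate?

71.94 %

n(HCl) per titration = 0.04289 × 0.04764 = 2.043 × 10^-3 mol
From the 1:2 ratio, n(Na2CO3) in each aliquot = 1/2 × 2.043 × 10^-3 = 1.022 × 10^-3 mol
n(Na2CO3) in the whole flask = 1.022 × 10^-3 × 500.0/10.00 = 0.05108 mol
mass of Na2CO3 = 0.05108 × 105.99 = 5.414 g
% Na2CO3 = 5.414 / 7.526 × 100 = 71.94 %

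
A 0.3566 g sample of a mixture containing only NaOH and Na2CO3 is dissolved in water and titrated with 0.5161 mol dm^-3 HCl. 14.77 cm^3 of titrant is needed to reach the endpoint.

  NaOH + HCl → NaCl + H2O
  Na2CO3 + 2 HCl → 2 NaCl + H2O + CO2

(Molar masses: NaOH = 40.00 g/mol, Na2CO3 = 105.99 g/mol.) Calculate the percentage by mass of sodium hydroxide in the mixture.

40.89 %

n(HCl) = 0.01477 × 0.5161 = 7.623 × 10^-3 mol
Let x = n(NaOH), y = n(Na2CO3).
Titrant: 1x + 2y = 7.623 × 10^-3;  mass: 40.00x + 105.99y = 0.3566
Solving, x = 3.645 × 10^-3 mol, y = 1.989 × 10^-3 mol
mass of NaOH = 3.645 × 10^-3 × 40.00 = 0.1458 g
% NaOH = 0.1458 / 0.3566 × 100 = 40.89 %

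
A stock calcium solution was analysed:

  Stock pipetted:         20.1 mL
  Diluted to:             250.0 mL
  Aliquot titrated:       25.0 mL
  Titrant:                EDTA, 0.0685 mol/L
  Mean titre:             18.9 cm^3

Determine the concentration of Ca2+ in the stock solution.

0.644 mol/L

Ca^2+ + EDTA^4- → [Ca(EDTA)]^2-
n(EDTA) = 0.0189 × 0.0685 = 1.29 × 10^-3 mol
n(Ca2+) in the aliquot = 1.29 × 10^-3 mol (1:1 ratio)
[Ca2+]_dilute = 1.29 × 10^-3 / 0.0250 = 0.0518 mol/L
Dilution factor = 250.0 / 20.1 = 12.44
[Ca2+]_stock = 0.0518 × 12.44 = 0.644 mol/L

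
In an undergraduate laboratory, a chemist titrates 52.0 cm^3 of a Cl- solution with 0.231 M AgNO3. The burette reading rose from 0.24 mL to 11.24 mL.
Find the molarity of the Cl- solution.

0.0489 M

Ag^+ + Cl^- → AgCl(s)
n(AgNO3) = 0.0110 L × 0.231 mol/L = 2.54 × 10^-3 mol
n(Cl-) = 2.54 × 10^-3 mol (1:1 mole ratio)
[Cl-] = 2.54 × 10^-3 mol / 0.0520 L = 0.0489 mol/L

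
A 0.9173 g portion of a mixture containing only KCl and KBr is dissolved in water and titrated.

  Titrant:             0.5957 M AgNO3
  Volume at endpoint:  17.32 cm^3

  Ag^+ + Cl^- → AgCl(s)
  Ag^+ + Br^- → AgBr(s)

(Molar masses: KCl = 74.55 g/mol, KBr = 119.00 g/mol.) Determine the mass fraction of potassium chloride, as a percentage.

56.77 %

n(AgNO3) = 0.01732 × 0.5957 = 0.01032 mol
Let x = n(KCl), y = n(KBr).
Titrant: 1x + 1y = 0.01032;  mass: 74.55x + 119.00y = 0.9173
Solving, x = 6.985 × 10^-3 mol, y = 3.332 × 10^-3 mol
mass of KCl = 6.985 × 10^-3 × 74.55 = 0.5207 g
% KCl = 0.5207 / 0.9173 × 100 = 56.77 %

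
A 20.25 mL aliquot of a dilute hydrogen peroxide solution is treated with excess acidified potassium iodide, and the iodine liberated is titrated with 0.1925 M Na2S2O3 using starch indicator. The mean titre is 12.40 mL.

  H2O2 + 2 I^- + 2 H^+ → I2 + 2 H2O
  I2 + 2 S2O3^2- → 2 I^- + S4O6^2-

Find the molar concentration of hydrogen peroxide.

n(S2O3^2-) = 0.01240 × 0.1925 = 2.387 × 10^-3 mol
n(I2) = n(S2O3^2-)/2 = 1.193 × 10^-3 mol
n(H2O2) in the aliquot = 1.193 × 10^-3 mol (1:1 ratio)
[H2O2] = 1.193 × 10^-3 / 0.02025 = 0.05894 mol/L

0.05894 M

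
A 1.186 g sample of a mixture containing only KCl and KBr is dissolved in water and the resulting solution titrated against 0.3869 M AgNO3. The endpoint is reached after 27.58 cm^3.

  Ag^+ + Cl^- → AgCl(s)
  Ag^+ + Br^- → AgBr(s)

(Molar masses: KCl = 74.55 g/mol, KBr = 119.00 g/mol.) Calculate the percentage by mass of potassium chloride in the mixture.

11.85 %

n(AgNO3) = 0.02758 × 0.3869 = 0.01067 mol
Let x = n(KCl), y = n(KBr).
Titrant: 1x + 1y = 0.01067;  mass: 74.55x + 119.00y = 1.186
Solving, x = 1.886 × 10^-3 mol, y = 8.785 × 10^-3 mol
mass of KCl = 1.886 × 10^-3 × 74.55 = 0.1406 g
% KCl = 0.1406 / 1.186 × 100 = 11.85 %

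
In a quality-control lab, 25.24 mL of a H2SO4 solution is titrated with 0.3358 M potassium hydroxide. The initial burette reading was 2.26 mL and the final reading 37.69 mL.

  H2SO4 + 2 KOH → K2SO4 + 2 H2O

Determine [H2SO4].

0.2357 M

n(KOH) = 0.03543 L × 0.3358 mol/L = 0.01190 mol
From the 1:2 mole ratio, n(H2SO4) = 1/2 × 0.01190 = 5.949 × 10^-3 mol
[H2SO4] = 5.949 × 10^-3 mol / 0.02524 L = 0.2357 mol/L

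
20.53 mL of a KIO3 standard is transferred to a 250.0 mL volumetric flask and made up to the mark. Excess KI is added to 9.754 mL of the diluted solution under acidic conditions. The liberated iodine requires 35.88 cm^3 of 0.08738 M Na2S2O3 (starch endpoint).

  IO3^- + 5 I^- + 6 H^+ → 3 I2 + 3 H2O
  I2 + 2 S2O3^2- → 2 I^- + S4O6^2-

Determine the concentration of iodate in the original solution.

n(S2O3^2-) = 0.03588 × 0.08738 = 3.135 × 10^-3 mol
n(I2) = n(S2O3^2-)/2 = 1.568 × 10^-3 mol
From the 1:3 ratio, n(IO3^-) in the aliquot = 1/3 × 1.568 × 10^-3 = 5.225 × 10^-4 mol
[IO3^-]_dilute = 5.225 × 10^-4 / 0.009754 = 0.05357 mol/L
[IO3^-]_original = 0.05357 × 250.0/20.53 = 0.6524 mol/L

0.6524 M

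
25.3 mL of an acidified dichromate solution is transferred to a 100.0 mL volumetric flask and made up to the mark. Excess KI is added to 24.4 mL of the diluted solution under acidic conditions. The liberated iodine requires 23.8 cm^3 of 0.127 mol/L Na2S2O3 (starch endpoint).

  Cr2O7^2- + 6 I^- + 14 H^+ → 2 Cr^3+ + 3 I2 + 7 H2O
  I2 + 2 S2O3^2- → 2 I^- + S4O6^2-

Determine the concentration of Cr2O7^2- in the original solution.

0.0816 mol/L

n(S2O3^2-) = 0.0238 × 0.127 = 3.02 × 10^-3 mol
n(I2) = n(S2O3^2-)/2 = 1.51 × 10^-3 mol
From the 1:3 ratio, n(Cr2O7^2-) in the aliquot = 1/3 × 1.51 × 10^-3 = 5.04 × 10^-4 mol
[Cr2O7^2-]_dilute = 5.04 × 10^-4 / 0.0244 = 0.0206 mol/L
[Cr2O7^2-]_original = 0.0206 × 100.0/25.3 = 0.0816 mol/L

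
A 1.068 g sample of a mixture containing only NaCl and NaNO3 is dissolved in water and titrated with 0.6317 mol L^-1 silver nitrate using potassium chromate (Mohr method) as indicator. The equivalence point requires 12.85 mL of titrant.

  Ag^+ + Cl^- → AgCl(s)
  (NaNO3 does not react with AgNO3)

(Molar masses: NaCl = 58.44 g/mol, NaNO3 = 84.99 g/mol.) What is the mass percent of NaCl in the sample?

44.42 %

n(AgNO3) = 0.01285 × 0.6317 = 8.117 × 10^-3 mol
Let x = n(NaCl), y = n(NaNO3).
Titrant: 1x = 8.117 × 10^-3;  mass: 58.44x + 84.99y = 1.068
Solving, x = 8.117 × 10^-3 mol, y = 6.985 × 10^-3 mol
mass of NaCl = 8.117 × 10^-3 × 58.44 = 0.4744 g
% NaCl = 0.4744 / 1.068 × 100 = 44.42 %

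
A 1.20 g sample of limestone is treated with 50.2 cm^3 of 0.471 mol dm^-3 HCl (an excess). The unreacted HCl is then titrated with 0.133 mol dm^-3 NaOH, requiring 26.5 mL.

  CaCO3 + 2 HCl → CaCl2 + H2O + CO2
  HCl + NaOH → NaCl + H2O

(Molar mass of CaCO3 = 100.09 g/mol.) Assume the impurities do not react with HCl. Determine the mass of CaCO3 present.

n(HCl) added = 0.0502 × 0.471 = 0.0236 mol
n(NaOH) used in back-titration = 0.0265 × 0.133 = 3.52 × 10^-3 mol
n(HCl) left over = 3.52 × 10^-3 mol (1:1 ratio)
n(HCl) consumed by analyte = 0.0236 − 3.52 × 10^-3 = 0.0201 mol
From the 1:2 ratio, n(CaCO3) = 1/2 × 0.0201 = 0.0101 mol
mass of CaCO3 = 0.0101 × 100.09 = 1.01 g

1.01 g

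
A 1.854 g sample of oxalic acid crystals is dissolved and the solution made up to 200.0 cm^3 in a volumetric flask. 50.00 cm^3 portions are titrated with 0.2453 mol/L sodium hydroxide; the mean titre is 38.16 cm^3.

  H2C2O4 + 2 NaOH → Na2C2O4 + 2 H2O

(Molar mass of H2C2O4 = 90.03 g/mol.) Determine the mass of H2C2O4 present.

n(NaOH) per titration = 0.03816 × 0.2453 = 9.361 × 10^-3 mol
From the 1:2 ratio, n(H2C2O4) in each aliquot = 1/2 × 9.361 × 10^-3 = 4.680 × 10^-3 mol
n(H2C2O4) in the whole flask = 4.680 × 10^-3 × 200.0/50.00 = 0.01872 mol
mass of H2C2O4 = 0.01872 × 90.03 = 1.685 g

1.685 g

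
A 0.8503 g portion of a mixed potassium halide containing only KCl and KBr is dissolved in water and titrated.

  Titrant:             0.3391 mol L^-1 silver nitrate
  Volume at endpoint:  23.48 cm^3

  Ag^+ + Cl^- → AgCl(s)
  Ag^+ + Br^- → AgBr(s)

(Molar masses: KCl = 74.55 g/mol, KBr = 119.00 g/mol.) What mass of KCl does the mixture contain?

0.1630 g

n(AgNO3) = 0.02348 × 0.3391 = 7.962 × 10^-3 mol
Let x = n(KCl), y = n(KBr).
Titrant: 1x + 1y = 7.962 × 10^-3;  mass: 74.55x + 119.00y = 0.8503
Solving, x = 2.186 × 10^-3 mol, y = 5.776 × 10^-3 mol
mass of KCl = 2.186 × 10^-3 × 74.55 = 0.1630 g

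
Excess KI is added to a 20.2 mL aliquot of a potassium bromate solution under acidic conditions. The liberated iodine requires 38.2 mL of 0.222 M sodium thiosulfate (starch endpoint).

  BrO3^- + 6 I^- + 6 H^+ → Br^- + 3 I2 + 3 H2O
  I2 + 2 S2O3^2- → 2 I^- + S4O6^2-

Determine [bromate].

0.0700 M

n(S2O3^2-) = 0.0382 × 0.222 = 8.48 × 10^-3 mol
n(I2) = n(S2O3^2-)/2 = 4.24 × 10^-3 mol
From the 1:3 ratio, n(BrO3^-) in the aliquot = 1/3 × 4.24 × 10^-3 = 1.41 × 10^-3 mol
[BrO3^-] = 1.41 × 10^-3 / 0.0202 = 0.0700 mol/L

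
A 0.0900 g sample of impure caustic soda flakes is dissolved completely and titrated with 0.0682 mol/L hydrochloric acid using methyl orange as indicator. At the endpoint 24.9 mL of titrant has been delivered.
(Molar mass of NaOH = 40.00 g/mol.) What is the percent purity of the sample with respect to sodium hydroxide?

NaOH + HCl → NaCl + H2O
n(HCl) = 0.0249 L × 0.0682 mol/L = 1.70 × 10^-3 mol
n(NaOH) = 1.70 × 10^-3 mol (1:1 ratio)
mass of NaOH = 1.70 × 10^-3 × 40.00 g/mol = 0.0679 g
% NaOH = 0.0679 / 0.0900 × 100 = 75.5 %

75.5 %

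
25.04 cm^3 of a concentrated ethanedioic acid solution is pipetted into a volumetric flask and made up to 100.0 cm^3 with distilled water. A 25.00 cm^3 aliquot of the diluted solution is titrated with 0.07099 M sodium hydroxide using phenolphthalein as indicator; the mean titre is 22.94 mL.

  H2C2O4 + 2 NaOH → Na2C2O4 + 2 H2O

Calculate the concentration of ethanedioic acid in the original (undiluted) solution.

0.1301 M

n(NaOH) = 0.02294 × 0.07099 = 1.629 × 10^-3 mol
From the 1:2 ratio, n(H2C2O4) in the aliquot = 1/2 × 1.629 × 10^-3 = 8.143 × 10^-4 mol
[H2C2O4]_dilute = 8.143 × 10^-4 / 0.02500 = 0.03257 mol/L
Dilution factor = 100.0 / 25.04 = 3.994
[H2C2O4]_stock = 0.03257 × 3.994 = 0.1301 mol/L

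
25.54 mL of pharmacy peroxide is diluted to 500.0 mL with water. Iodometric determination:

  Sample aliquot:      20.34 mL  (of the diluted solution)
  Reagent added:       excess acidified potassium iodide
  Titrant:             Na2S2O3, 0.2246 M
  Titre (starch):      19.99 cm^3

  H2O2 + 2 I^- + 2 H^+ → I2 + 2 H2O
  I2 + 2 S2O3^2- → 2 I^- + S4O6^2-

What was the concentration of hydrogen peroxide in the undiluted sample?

n(S2O3^2-) = 0.01999 × 0.2246 = 4.490 × 10^-3 mol
n(I2) = n(S2O3^2-)/2 = 2.245 × 10^-3 mol
n(H2O2) in the aliquot = 2.245 × 10^-3 mol (1:1 ratio)
[H2O2]_dilute = 2.245 × 10^-3 / 0.02034 = 0.1104 mol/L
[H2O2]_original = 0.1104 × 500.0/25.54 = 2.161 mol/L

2.161 M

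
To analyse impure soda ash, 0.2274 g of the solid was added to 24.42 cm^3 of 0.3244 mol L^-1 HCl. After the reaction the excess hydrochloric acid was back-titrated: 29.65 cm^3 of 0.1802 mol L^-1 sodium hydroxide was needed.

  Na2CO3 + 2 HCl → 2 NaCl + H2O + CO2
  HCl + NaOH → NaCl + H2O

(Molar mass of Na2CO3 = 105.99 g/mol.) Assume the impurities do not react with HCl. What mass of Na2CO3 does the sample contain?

n(HCl) added = 0.02442 × 0.3244 = 7.922 × 10^-3 mol
n(NaOH) used in back-titration = 0.02965 × 0.1802 = 5.343 × 10^-3 mol
n(HCl) left over = 5.343 × 10^-3 mol (1:1 ratio)
n(HCl) consumed by analyte = 7.922 × 10^-3 − 5.343 × 10^-3 = 2.579 × 10^-3 mol
From the 1:2 ratio, n(Na2CO3) = 1/2 × 2.579 × 10^-3 = 1.289 × 10^-3 mol
mass of Na2CO3 = 1.289 × 10^-3 × 105.99 = 0.1367 g

0.1367 g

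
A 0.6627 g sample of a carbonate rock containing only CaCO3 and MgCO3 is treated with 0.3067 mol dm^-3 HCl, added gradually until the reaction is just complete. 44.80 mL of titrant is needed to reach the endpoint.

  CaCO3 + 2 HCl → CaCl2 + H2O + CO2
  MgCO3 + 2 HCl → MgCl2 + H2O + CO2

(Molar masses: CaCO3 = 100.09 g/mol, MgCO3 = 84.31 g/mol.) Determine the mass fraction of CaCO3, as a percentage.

n(HCl) = 0.04480 × 0.3067 = 0.01374 mol
Let x = n(CaCO3), y = n(MgCO3).
Titrant: 2x + 2y = 0.01374;  mass: 100.09x + 84.31y = 0.6627
Solving, x = 5.290 × 10^-3 mol, y = 1.580 × 10^-3 mol
mass of CaCO3 = 5.290 × 10^-3 × 100.09 = 0.5295 g
% CaCO3 = 0.5295 / 0.6627 × 100 = 79.90 %

79.90 %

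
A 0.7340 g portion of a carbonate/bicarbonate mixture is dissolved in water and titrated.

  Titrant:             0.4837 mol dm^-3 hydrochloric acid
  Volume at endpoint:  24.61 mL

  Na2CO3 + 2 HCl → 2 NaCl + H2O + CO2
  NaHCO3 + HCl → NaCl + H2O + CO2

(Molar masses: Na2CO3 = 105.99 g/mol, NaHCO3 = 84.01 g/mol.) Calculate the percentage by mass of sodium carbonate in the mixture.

n(HCl) = 0.02461 × 0.4837 = 0.01190 mol
Let x = n(Na2CO3), y = n(NaHCO3).
Titrant: 2x + 1y = 0.01190;  mass: 105.99x + 84.01y = 0.7340
Solving, x = 4.289 × 10^-3 mol, y = 3.326 × 10^-3 mol
mass of Na2CO3 = 4.289 × 10^-3 × 105.99 = 0.4546 g
% Na2CO3 = 0.4546 / 0.7340 × 100 = 61.93 %

61.93 %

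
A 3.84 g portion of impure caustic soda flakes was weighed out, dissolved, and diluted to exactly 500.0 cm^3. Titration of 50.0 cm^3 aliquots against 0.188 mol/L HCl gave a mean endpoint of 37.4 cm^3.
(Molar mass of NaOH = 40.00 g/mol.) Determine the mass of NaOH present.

2.81 g

NaOH + HCl → NaCl + H2O
n(HCl) per titration = 0.0374 × 0.188 = 7.03 × 10^-3 mol
n(NaOH) in each aliquot = 7.03 × 10^-3 mol (1:1 ratio)
n(NaOH) in the whole flask = 7.03 × 10^-3 × 500.0/50.0 = 0.0703 mol
mass of NaOH = 0.0703 × 40.00 = 2.81 g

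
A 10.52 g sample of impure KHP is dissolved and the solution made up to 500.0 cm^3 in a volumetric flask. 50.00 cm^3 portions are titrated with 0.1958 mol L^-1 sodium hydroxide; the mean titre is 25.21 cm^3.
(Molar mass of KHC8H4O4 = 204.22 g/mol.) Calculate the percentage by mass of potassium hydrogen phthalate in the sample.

95.82 %

KHC8H4O4 + NaOH → KNaC8H4O4 + H2O
n(NaOH) per titration = 0.02521 × 0.1958 = 4.936 × 10^-3 mol
n(KHC8H4O4) in each aliquot = 4.936 × 10^-3 mol (1:1 ratio)
n(KHC8H4O4) in the whole flask = 4.936 × 10^-3 × 500.0/50.00 = 0.04936 mol
mass of KHC8H4O4 = 0.04936 × 204.22 = 10.08 g
% KHC8H4O4 = 10.08 / 10.52 × 100 = 95.82 %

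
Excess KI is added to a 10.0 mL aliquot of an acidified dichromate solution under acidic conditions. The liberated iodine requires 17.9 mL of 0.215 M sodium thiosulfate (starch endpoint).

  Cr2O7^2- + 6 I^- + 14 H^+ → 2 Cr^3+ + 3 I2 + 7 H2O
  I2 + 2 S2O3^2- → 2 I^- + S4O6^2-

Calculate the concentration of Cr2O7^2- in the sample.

0.0641 M

n(S2O3^2-) = 0.0179 × 0.215 = 3.85 × 10^-3 mol
n(I2) = n(S2O3^2-)/2 = 1.92 × 10^-3 mol
From the 1:3 ratio, n(Cr2O7^2-) in the aliquot = 1/3 × 1.92 × 10^-3 = 6.41 × 10^-4 mol
[Cr2O7^2-] = 6.41 × 10^-4 / 0.0100 = 0.0641 mol/L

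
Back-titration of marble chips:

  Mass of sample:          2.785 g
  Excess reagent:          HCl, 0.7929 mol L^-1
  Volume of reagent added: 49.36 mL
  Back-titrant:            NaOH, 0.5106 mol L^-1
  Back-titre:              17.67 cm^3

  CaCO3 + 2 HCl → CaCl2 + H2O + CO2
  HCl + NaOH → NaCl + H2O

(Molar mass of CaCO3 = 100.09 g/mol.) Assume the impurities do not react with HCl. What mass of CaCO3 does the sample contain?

1.507 g

n(HCl) added = 0.04936 × 0.7929 = 0.03914 mol
n(NaOH) used in back-titration = 0.01767 × 0.5106 = 9.022 × 10^-3 mol
n(HCl) left over = 9.022 × 10^-3 mol (1:1 ratio)
n(HCl) consumed by analyte = 0.03914 − 9.022 × 10^-3 = 0.03012 mol
From the 1:2 ratio, n(CaCO3) = 1/2 × 0.03012 = 0.01506 mol
mass of CaCO3 = 0.01506 × 100.09 = 1.507 g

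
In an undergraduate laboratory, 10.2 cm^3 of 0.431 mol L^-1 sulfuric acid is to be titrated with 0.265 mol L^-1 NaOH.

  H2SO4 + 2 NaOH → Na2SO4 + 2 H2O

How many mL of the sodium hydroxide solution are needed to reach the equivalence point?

n(H2SO4) = 0.0102 L × 0.431 mol/L = 4.40 × 10^-3 mol
From the 2:1 stoichiometry, n(NaOH) = 2/1 × 4.40 × 10^-3 = 8.79 × 10^-3 mol
V(NaOH) = 8.79 × 10^-3 mol / 0.265 mol/L = 0.0332 L = 33.2 mL

33.2 mL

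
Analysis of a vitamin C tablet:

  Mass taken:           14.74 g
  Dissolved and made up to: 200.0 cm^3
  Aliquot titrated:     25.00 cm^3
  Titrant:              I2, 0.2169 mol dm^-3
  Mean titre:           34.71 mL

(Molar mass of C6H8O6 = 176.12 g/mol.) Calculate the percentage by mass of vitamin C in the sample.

C6H8O6 + I2 → C6H6O6 + 2 HI
n(I2) per titration = 0.03471 × 0.2169 = 7.529 × 10^-3 mol
n(C6H8O6) in each aliquot = 7.529 × 10^-3 mol (1:1 ratio)
n(C6H8O6) in the whole flask = 7.529 × 10^-3 × 200.0/25.00 = 0.06023 mol
mass of C6H8O6 = 0.06023 × 176.12 = 10.61 g
% C6H8O6 = 10.61 / 14.74 × 100 = 71.96 %

71.96 %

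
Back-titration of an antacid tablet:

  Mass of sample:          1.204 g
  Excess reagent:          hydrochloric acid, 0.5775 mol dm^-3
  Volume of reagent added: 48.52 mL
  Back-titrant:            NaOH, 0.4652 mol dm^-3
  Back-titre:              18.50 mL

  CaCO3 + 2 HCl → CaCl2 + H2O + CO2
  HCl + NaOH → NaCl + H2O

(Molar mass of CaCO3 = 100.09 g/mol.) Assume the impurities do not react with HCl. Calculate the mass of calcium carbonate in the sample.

0.9716 g

n(HCl) added = 0.04852 × 0.5775 = 0.02802 mol
n(NaOH) used in back-titration = 0.01850 × 0.4652 = 8.606 × 10^-3 mol
n(HCl) left over = 8.606 × 10^-3 mol (1:1 ratio)
n(HCl) consumed by analyte = 0.02802 − 8.606 × 10^-3 = 0.01941 mol
From the 1:2 ratio, n(CaCO3) = 1/2 × 0.01941 = 9.707 × 10^-3 mol
mass of CaCO3 = 9.707 × 10^-3 × 100.09 = 0.9716 g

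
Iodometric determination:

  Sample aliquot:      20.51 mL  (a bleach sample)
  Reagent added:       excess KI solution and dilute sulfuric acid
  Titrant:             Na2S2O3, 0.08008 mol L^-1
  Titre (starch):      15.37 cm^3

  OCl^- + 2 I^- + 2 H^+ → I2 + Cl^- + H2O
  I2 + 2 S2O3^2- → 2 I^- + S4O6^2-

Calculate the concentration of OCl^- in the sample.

n(S2O3^2-) = 0.01537 × 0.08008 = 1.231 × 10^-3 mol
n(I2) = n(S2O3^2-)/2 = 6.154 × 10^-4 mol
n(OCl^-) in the aliquot = 6.154 × 10^-4 mol (1:1 ratio)
[OCl^-] = 6.154 × 10^-4 / 0.02051 = 0.03001 mol/L

0.03001 mol/L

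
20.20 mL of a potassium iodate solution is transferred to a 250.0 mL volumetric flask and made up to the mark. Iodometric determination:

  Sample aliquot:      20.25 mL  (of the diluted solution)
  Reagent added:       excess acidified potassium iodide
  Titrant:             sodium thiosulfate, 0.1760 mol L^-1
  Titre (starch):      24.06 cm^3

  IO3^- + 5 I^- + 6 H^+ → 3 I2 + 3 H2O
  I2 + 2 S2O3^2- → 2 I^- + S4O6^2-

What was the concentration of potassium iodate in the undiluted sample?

n(S2O3^2-) = 0.02406 × 0.1760 = 4.235 × 10^-3 mol
n(I2) = n(S2O3^2-)/2 = 2.117 × 10^-3 mol
From the 1:3 ratio, n(IO3^-) in the aliquot = 1/3 × 2.117 × 10^-3 = 7.058 × 10^-4 mol
[IO3^-]_dilute = 7.058 × 10^-4 / 0.02025 = 0.03485 mol/L
[IO3^-]_original = 0.03485 × 250.0/20.20 = 0.4313 mol/L

0.4313 mol/L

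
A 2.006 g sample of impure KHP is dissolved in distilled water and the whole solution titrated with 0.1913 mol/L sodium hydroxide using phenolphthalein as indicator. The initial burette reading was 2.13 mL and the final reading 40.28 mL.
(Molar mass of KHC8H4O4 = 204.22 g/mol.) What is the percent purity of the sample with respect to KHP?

74.30 %

KHC8H4O4 + NaOH → KNaC8H4O4 + H2O
n(NaOH) = 0.03815 L × 0.1913 mol/L = 7.298 × 10^-3 mol
n(KHC8H4O4) = 7.298 × 10^-3 mol (1:1 ratio)
mass of KHC8H4O4 = 7.298 × 10^-3 × 204.22 g/mol = 1.490 g
% KHC8H4O4 = 1.490 / 2.006 × 100 = 74.30 %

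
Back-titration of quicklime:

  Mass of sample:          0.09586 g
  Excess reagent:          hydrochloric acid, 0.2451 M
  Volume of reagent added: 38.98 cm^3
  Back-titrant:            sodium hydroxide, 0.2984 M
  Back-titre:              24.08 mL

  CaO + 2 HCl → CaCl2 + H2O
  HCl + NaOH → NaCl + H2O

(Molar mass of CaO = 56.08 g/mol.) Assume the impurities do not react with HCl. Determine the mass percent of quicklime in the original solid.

n(HCl) added = 0.03898 × 0.2451 = 9.554 × 10^-3 mol
n(NaOH) used in back-titration = 0.02408 × 0.2984 = 7.185 × 10^-3 mol
n(HCl) left over = 7.185 × 10^-3 mol (1:1 ratio)
n(HCl) consumed by analyte = 9.554 × 10^-3 − 7.185 × 10^-3 = 2.369 × 10^-3 mol
From the 1:2 ratio, n(CaO) = 1/2 × 2.369 × 10^-3 = 1.184 × 10^-3 mol
mass of CaO = 1.184 × 10^-3 × 56.08 = 0.06641 g
% CaO = 0.06641 / 0.09586 × 100 = 69.28 %

69.28 %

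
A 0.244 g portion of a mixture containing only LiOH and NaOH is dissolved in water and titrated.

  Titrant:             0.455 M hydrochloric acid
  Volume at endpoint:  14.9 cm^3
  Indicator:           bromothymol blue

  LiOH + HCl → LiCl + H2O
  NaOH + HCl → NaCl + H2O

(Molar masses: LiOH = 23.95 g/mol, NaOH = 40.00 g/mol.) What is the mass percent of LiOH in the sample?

16.6 %

n(HCl) = 0.0149 × 0.455 = 6.78 × 10^-3 mol
Let x = n(LiOH), y = n(NaOH).
Titrant: 1x + 1y = 6.78 × 10^-3;  mass: 23.95x + 40.00y = 0.244
Solving, x = 1.69 × 10^-3 mol, y = 5.09 × 10^-3 mol
mass of LiOH = 1.69 × 10^-3 × 23.95 = 0.0406 g
% LiOH = 0.0406 / 0.244 × 100 = 16.6 %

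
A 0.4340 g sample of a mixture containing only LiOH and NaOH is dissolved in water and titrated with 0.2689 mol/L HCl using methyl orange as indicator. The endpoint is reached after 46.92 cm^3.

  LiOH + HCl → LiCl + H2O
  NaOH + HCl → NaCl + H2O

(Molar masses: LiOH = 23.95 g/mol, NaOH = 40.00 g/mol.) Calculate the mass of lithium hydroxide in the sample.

0.1055 g

n(HCl) = 0.04692 × 0.2689 = 0.01262 mol
Let x = n(LiOH), y = n(NaOH).
Titrant: 1x + 1y = 0.01262;  mass: 23.95x + 40.00y = 0.4340
Solving, x = 4.403 × 10^-3 mol, y = 8.214 × 10^-3 mol
mass of LiOH = 4.403 × 10^-3 × 23.95 = 0.1055 g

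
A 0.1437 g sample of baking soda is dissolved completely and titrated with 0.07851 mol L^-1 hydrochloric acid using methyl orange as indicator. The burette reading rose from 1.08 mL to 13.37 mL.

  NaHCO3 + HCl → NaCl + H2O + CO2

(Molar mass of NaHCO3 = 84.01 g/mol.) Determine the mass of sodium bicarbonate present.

0.08106 g

n(HCl) = 0.01229 L × 0.07851 mol/L = 9.649 × 10^-4 mol
n(NaHCO3) = 9.649 × 10^-4 mol (1:1 ratio)
mass of NaHCO3 = 9.649 × 10^-4 × 84.01 g/mol = 0.08106 g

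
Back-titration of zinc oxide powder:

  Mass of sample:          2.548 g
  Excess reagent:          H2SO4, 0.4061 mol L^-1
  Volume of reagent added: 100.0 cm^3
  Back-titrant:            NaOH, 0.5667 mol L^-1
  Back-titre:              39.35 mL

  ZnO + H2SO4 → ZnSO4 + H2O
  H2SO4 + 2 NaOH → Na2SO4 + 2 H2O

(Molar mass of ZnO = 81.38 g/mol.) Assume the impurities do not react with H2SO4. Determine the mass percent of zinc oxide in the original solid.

94.09 %

n(H2SO4) added = 0.1000 × 0.4061 = 0.04061 mol
n(NaOH) used in back-titration = 0.03935 × 0.5667 = 0.02230 mol
From the 1:2 ratio, n(H2SO4) left over = 1/2 × 0.02230 = 0.01115 mol
n(H2SO4) consumed by analyte = 0.04061 − 0.01115 = 0.02946 mol
n(ZnO) = 0.02946 mol (1:1 ratio)
mass of ZnO = 0.02946 × 81.38 = 2.397 g
% ZnO = 2.397 / 2.548 × 100 = 94.09 %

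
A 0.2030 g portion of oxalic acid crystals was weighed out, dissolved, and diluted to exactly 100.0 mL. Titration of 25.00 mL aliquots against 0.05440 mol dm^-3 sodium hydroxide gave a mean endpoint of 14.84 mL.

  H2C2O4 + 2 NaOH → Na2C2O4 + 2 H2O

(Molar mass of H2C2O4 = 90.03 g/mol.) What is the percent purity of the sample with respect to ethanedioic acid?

71.61 %

n(NaOH) per titration = 0.01484 × 0.05440 = 8.073 × 10^-4 mol
From the 1:2 ratio, n(H2C2O4) in each aliquot = 1/2 × 8.073 × 10^-4 = 4.036 × 10^-4 mol
n(H2C2O4) in the whole flask = 4.036 × 10^-4 × 100.0/25.00 = 1.615 × 10^-3 mol
mass of H2C2O4 = 1.615 × 10^-3 × 90.03 = 0.1454 g
% H2C2O4 = 0.1454 / 0.2030 × 100 = 71.61 %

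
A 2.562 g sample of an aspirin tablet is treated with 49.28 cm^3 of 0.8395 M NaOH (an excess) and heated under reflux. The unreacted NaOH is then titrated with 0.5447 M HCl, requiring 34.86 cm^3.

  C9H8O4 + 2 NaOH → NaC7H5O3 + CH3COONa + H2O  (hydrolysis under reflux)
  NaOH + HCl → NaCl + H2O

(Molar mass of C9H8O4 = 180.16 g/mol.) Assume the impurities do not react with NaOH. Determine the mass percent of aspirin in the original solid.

n(NaOH) added = 0.04928 × 0.8395 = 0.04137 mol
n(HCl) used in back-titration = 0.03486 × 0.5447 = 0.01899 mol
n(NaOH) left over = 0.01899 mol (1:1 ratio)
n(NaOH) consumed by analyte = 0.04137 − 0.01899 = 0.02238 mol
From the 1:2 ratio, n(C9H8O4) = 1/2 × 0.02238 = 0.01119 mol
mass of C9H8O4 = 0.01119 × 180.16 = 2.016 g
% C9H8O4 = 2.016 / 2.562 × 100 = 78.70 %

78.70 %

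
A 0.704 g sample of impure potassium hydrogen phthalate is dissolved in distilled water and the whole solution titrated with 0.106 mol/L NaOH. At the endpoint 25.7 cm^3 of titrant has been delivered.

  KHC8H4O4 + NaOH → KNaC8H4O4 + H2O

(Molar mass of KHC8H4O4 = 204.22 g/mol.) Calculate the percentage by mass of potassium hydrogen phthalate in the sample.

79.0 %

n(NaOH) = 0.0257 L × 0.106 mol/L = 2.72 × 10^-3 mol
n(KHC8H4O4) = 2.72 × 10^-3 mol (1:1 ratio)
mass of KHC8H4O4 = 2.72 × 10^-3 × 204.22 g/mol = 0.556 g
% KHC8H4O4 = 0.556 / 0.704 × 100 = 79.0 %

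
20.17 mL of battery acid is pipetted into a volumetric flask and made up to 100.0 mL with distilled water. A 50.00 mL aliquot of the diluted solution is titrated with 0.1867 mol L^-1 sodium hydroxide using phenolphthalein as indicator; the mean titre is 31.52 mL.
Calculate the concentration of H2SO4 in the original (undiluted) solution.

H2SO4 + 2 NaOH → Na2SO4 + 2 H2O
n(NaOH) = 0.03152 × 0.1867 = 5.885 × 10^-3 mol
From the 1:2 ratio, n(H2SO4) in the aliquot = 1/2 × 5.885 × 10^-3 = 2.942 × 10^-3 mol
[H2SO4]_dilute = 2.942 × 10^-3 / 0.05000 = 0.05885 mol/L
Dilution factor = 100.0 / 20.17 = 4.958
[H2SO4]_stock = 0.05885 × 4.958 = 0.2918 mol/L

0.2918 mol/L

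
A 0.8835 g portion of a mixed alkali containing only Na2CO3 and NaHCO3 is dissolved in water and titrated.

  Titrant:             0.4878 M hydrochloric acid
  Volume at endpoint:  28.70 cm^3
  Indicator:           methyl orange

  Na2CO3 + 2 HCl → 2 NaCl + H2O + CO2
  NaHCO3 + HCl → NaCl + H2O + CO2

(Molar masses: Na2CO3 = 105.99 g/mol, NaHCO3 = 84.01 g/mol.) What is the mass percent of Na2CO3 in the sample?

n(HCl) = 0.02870 × 0.4878 = 0.01400 mol
Let x = n(Na2CO3), y = n(NaHCO3).
Titrant: 2x + 1y = 0.01400;  mass: 105.99x + 84.01y = 0.8835
Solving, x = 4.718 × 10^-3 mol, y = 4.565 × 10^-3 mol
mass of Na2CO3 = 4.718 × 10^-3 × 105.99 = 0.5000 g
% Na2CO3 = 0.5000 / 0.8835 × 100 = 56.59 %

56.59 %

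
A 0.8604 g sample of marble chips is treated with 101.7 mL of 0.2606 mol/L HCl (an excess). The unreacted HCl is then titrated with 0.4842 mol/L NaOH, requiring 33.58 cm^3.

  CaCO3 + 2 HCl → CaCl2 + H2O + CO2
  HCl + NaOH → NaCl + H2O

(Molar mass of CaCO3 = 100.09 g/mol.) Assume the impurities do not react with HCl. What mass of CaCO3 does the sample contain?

n(HCl) added = 0.1017 × 0.2606 = 0.02650 mol
n(NaOH) used in back-titration = 0.03358 × 0.4842 = 0.01626 mol
n(HCl) left over = 0.01626 mol (1:1 ratio)
n(HCl) consumed by analyte = 0.02650 − 0.01626 = 0.01024 mol
From the 1:2 ratio, n(CaCO3) = 1/2 × 0.01024 = 5.122 × 10^-3 mol
mass of CaCO3 = 5.122 × 10^-3 × 100.09 = 0.5126 g

0.5126 g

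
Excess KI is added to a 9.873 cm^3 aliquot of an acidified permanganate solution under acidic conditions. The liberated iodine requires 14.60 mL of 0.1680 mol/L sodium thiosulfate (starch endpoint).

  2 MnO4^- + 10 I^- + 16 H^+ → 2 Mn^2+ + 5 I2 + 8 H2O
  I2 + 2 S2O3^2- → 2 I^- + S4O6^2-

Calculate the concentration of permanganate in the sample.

0.04969 mol/L

n(S2O3^2-) = 0.01460 × 0.1680 = 2.453 × 10^-3 mol
n(I2) = n(S2O3^2-)/2 = 1.226 × 10^-3 mol
From the 2:5 ratio, n(MnO4^-) in the aliquot = 2/5 × 1.226 × 10^-3 = 4.906 × 10^-4 mol
[MnO4^-] = 4.906 × 10^-4 / 0.009873 = 0.04969 mol/L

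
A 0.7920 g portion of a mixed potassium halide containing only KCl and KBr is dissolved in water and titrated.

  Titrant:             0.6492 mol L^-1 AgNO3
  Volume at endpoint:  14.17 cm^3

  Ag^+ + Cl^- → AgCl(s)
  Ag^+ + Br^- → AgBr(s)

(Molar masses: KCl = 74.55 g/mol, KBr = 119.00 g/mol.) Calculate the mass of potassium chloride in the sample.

n(AgNO3) = 0.01417 × 0.6492 = 9.199 × 10^-3 mol
Let x = n(KCl), y = n(KBr).
Titrant: 1x + 1y = 9.199 × 10^-3;  mass: 74.55x + 119.00y = 0.7920
Solving, x = 6.810 × 10^-3 mol, y = 2.389 × 10^-3 mol
mass of KCl = 6.810 × 10^-3 × 74.55 = 0.5077 g

0.5077 g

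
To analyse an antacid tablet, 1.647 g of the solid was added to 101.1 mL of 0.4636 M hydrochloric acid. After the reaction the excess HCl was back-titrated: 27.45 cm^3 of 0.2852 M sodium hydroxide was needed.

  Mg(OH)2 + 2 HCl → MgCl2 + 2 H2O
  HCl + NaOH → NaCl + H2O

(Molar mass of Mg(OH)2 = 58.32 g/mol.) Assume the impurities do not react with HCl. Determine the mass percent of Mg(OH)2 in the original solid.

69.12 %

n(HCl) added = 0.1011 × 0.4636 = 0.04687 mol
n(NaOH) used in back-titration = 0.02745 × 0.2852 = 7.829 × 10^-3 mol
n(HCl) left over = 7.829 × 10^-3 mol (1:1 ratio)
n(HCl) consumed by analyte = 0.04687 − 7.829 × 10^-3 = 0.03904 mol
From the 1:2 ratio, n(Mg(OH)2) = 1/2 × 0.03904 = 0.01952 mol
mass of Mg(OH)2 = 0.01952 × 58.32 = 1.138 g
% Mg(OH)2 = 1.138 / 1.647 × 100 = 69.12 %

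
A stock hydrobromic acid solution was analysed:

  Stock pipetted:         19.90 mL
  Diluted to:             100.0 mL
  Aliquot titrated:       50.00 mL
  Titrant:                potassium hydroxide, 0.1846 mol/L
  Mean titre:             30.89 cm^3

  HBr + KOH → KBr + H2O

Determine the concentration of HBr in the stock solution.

n(KOH) = 0.03089 × 0.1846 = 5.702 × 10^-3 mol
n(HBr) in the aliquot = 5.702 × 10^-3 mol (1:1 ratio)
[HBr]_dilute = 5.702 × 10^-3 / 0.05000 = 0.1140 mol/L
Dilution factor = 100.0 / 19.90 = 5.025
[HBr]_stock = 0.1140 × 5.025 = 0.5731 mol/L

0.5731 mol/L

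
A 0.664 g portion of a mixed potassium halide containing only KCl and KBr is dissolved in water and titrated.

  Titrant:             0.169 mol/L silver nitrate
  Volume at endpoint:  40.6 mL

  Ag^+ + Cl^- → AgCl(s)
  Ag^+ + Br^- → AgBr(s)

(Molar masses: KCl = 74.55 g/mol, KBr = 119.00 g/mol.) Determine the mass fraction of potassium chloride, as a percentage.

n(AgNO3) = 0.0406 × 0.169 = 6.86 × 10^-3 mol
Let x = n(KCl), y = n(KBr).
Titrant: 1x + 1y = 6.86 × 10^-3;  mass: 74.55x + 119.00y = 0.664
Solving, x = 3.43 × 10^-3 mol, y = 3.43 × 10^-3 mol
mass of KCl = 3.43 × 10^-3 × 74.55 = 0.256 g
% KCl = 0.256 / 0.664 × 100 = 38.5 %

38.5 %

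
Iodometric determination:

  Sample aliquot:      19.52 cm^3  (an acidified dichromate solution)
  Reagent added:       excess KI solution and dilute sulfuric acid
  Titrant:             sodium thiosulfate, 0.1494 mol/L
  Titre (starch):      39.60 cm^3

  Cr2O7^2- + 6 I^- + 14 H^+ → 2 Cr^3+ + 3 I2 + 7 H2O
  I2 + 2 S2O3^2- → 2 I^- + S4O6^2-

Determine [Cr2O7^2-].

n(S2O3^2-) = 0.03960 × 0.1494 = 5.916 × 10^-3 mol
n(I2) = n(S2O3^2-)/2 = 2.958 × 10^-3 mol
From the 1:3 ratio, n(Cr2O7^2-) in the aliquot = 1/3 × 2.958 × 10^-3 = 9.860 × 10^-4 mol
[Cr2O7^2-] = 9.860 × 10^-4 / 0.01952 = 0.05051 mol/L

0.05051 mol/L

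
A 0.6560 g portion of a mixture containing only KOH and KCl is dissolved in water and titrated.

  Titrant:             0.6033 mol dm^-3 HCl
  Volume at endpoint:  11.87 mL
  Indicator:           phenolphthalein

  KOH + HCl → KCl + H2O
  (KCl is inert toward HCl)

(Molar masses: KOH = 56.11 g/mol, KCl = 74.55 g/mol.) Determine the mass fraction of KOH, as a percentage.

61.25 %

n(HCl) = 0.01187 × 0.6033 = 7.161 × 10^-3 mol
Let x = n(KOH), y = n(KCl).
Titrant: 1x = 7.161 × 10^-3;  mass: 56.11x + 74.55y = 0.6560
Solving, x = 7.161 × 10^-3 mol, y = 3.410 × 10^-3 mol
mass of KOH = 7.161 × 10^-3 × 56.11 = 0.4018 g
% KOH = 0.4018 / 0.6560 × 100 = 61.25 %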